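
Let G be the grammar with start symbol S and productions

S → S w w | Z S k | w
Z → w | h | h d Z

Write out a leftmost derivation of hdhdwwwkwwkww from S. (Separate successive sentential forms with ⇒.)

S ⇒ Sww ⇒ ZSkww ⇒ hdZSkww ⇒ hdhdZSkww ⇒ hdhdwSkww ⇒ hdhdwSwwkww ⇒ hdhdwZSkwwkww ⇒ hdhdwwSkwwkww ⇒ hdhdwwwkwwkww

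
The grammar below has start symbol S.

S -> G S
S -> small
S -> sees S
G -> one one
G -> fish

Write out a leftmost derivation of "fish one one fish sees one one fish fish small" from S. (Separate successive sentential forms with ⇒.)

S ⇒ G S   [S -> G S]
G S ⇒ fish S   [G -> fish]
fish S ⇒ fish G S   [S -> G S]
fish G S ⇒ fish one one S   [G -> one one]
fish one one S ⇒ fish one one G S   [S -> G S]
fish one one G S ⇒ fish one one fish S   [G -> fish]
fish one one fish S ⇒ fish one one fish sees S   [S -> sees S]
fish one one fish sees S ⇒ fish one one fish sees G S   [S -> G S]
fish one one fish sees G S ⇒ fish one one fish sees one one S   [G -> one one]
fish one one fish sees one one S ⇒ fish one one fish sees one one G S   [S -> G S]
fish one one fish sees one one G S ⇒ fish one one fish sees one one fish S   [G -> fish]
fish one one fish sees one one fish S ⇒ fish one one fish sees one one fish G S   [S -> G S]
fish one one fish sees one one fish G S ⇒ fish one one fish sees one one fish fish S   [G -> fish]
fish one one fish sees one one fish fish S ⇒ fish one one fish sees one one fish fish small   [S -> small]

S ⇒ G S ⇒ fish S ⇒ fish G S ⇒ fish one one S ⇒ fish one one G S ⇒ fish one one fish S ⇒ fish one one fish sees S ⇒ fish one one fish sees G S ⇒ fish one one fish sees one one S ⇒ fish one one fish sees one one G S ⇒ fish one one fish sees one one fish S ⇒ fish one one fish sees one one fish G S ⇒ fish one one fish sees one one fish fish S ⇒ fish one one fish sees one one fish fish small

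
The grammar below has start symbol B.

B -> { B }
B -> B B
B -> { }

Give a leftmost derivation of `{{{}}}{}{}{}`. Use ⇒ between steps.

B ⇒ BB ⇒ BBB ⇒ BBBB ⇒ {B}BBB ⇒ {{B}}BBB ⇒ {{{}}}BBB ⇒ {{{}}}{}BB ⇒ {{{}}}{}{}B ⇒ {{{}}}{}{}{}

B ⇒ BB   [B -> B B]
BB ⇒ BBB   [B -> B B]
BBB ⇒ BBBB   [B -> B B]
BBBB ⇒ {B}BBB   [B -> { B }]
{B}BBB ⇒ {{B}}BBB   [B -> { B }]
{{B}}BBB ⇒ {{{}}}BBB   [B -> { }]
{{{}}}BBB ⇒ {{{}}}{}BB   [B -> { }]
{{{}}}{}BB ⇒ {{{}}}{}{}B   [B -> { }]
{{{}}}{}{}B ⇒ {{{}}}{}{}{}   [B -> { }]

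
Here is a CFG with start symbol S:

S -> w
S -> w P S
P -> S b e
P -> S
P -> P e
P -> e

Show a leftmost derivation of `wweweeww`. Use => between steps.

S=>wPS=>wSS=>wwPSS=>wweSS=>wwewPSS=>wwewPeSS=>wweweeSS=>wweweewS=>wweweeww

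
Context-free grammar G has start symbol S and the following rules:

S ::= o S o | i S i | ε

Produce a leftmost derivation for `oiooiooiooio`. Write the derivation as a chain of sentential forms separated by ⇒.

S⇒oSo⇒oiSio⇒oioSoio⇒oiooSooio⇒oiooiSiooio⇒oiooioSoiooio⇒oiooiooiooio

S ⇒ oSo   [S ::= o S o]
oSo ⇒ oiSio   [S ::= i S i]
oiSio ⇒ oioSoio   [S ::= o S o]
oioSoio ⇒ oiooSooio   [S ::= o S o]
oiooSooio ⇒ oiooiSiooio   [S ::= i S i]
oiooiSiooio ⇒ oiooioSoiooio   [S ::= o S o]
oiooioSoiooio ⇒ oiooiooiooio   [S ::= ε]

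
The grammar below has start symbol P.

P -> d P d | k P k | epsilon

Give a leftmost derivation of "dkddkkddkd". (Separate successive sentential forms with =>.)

P=>dPd=>dkPkd=>dkdPdkd=>dkddPddkd=>dkddkPkddkd=>dkddkkddkd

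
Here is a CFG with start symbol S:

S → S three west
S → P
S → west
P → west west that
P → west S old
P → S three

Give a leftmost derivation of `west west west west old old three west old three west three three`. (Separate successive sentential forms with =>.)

S => P => S three => P three => S three three => S three west three three => P three west three three => west S old three west three three => west S three west old three west three three => west P three west old three west three three => west west S old three west old three west three three => west west P old three west old three west three three => west west west S old old three west old three west three three => west west west west old old three west old three west three three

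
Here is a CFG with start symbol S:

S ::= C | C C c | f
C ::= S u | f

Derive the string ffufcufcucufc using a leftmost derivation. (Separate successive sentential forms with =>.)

S => CCc   [S ::= C C c]
CCc => SuCc   [C ::= S u]
SuCc => CCcuCc   [S ::= C C c]
CCcuCc => fCcuCc   [C ::= f]
fCcuCc => fSucuCc   [C ::= S u]
fSucuCc => fCCcucuCc   [S ::= C C c]
fCCcucuCc => fSuCcucuCc   [C ::= S u]
fSuCcucuCc => fCCcuCcucuCc   [S ::= C C c]
fCCcuCcucuCc => fSuCcuCcucuCc   [C ::= S u]
fSuCcuCcucuCc => ffuCcuCcucuCc   [S ::= f]
ffuCcuCcucuCc => ffufcuCcucuCc   [C ::= f]
ffufcuCcucuCc => ffufcufcucuCc   [C ::= f]
ffufcufcucuCc => ffufcufcucufc   [C ::= f]

S=>CCc=>SuCc=>CCcuCc=>fCcuCc=>fSucuCc=>fCCcucuCc=>fSuCcucuCc=>fCCcuCcucuCc=>fSuCcuCcucuCc=>ffuCcuCcucuCc=>ffufcuCcucuCc=>ffufcufcucuCc=>ffufcufcucufc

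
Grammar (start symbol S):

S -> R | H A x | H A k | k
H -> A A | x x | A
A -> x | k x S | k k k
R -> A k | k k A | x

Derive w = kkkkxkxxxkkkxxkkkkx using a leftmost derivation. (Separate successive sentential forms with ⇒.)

S ⇒ HAx ⇒ AAx ⇒ kkkAx ⇒ kkkkxSx ⇒ kkkkxHAkx ⇒ kkkkxAAAkx ⇒ kkkkxkxSAAkx ⇒ kkkkxkxHAxAAkx ⇒ kkkkxkxxxAxAAkx ⇒ kkkkxkxxxkkkxAAkx ⇒ kkkkxkxxxkkkxxAkx ⇒ kkkkxkxxxkkkxxkkkkx

S ⇒ HAx   [S -> H A x]
HAx ⇒ AAx   [H -> A]
AAx ⇒ kkkAx   [A -> k k k]
kkkAx ⇒ kkkkxSx   [A -> k x S]
kkkkxSx ⇒ kkkkxHAkx   [S -> H A k]
kkkkxHAkx ⇒ kkkkxAAAkx   [H -> A A]
kkkkxAAAkx ⇒ kkkkxkxSAAkx   [A -> k x S]
kkkkxkxSAAkx ⇒ kkkkxkxHAxAAkx   [S -> H A x]
kkkkxkxHAxAAkx ⇒ kkkkxkxxxAxAAkx   [H -> x x]
kkkkxkxxxAxAAkx ⇒ kkkkxkxxxkkkxAAkx   [A -> k k k]
kkkkxkxxxkkkxAAkx ⇒ kkkkxkxxxkkkxxAkx   [A -> x]
kkkkxkxxxkkkxxAkx ⇒ kkkkxkxxxkkkxxkkkkx   [A -> k k k]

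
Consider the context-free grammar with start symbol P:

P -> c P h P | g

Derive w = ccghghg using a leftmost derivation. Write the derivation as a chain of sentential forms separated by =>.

P => cPhP   [P -> c P h P]
cPhP => ccPhPhP   [P -> c P h P]
ccPhPhP => ccghPhP   [P -> g]
ccghPhP => ccghghP   [P -> g]
ccghghP => ccghghg   [P -> g]

P => cPhP => ccPhPhP => ccghPhP => ccghghP => ccghghg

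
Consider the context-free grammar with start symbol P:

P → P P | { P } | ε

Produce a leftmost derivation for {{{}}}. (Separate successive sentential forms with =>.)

P => PP => PPP => PPPP => PPPPP => {P}PPPP => {{P}}PPPP => {{{P}}}PPPP => {{{}}}PPPP => {{{}}}PPP => {{{}}}PP => {{{}}}P => {{{}}}

P => PP   [P → P P]
PP => PPP   [P → P P]
PPP => PPPP   [P → P P]
PPPP => PPPPP   [P → P P]
PPPPP => {P}PPPP   [P → { P }]
{P}PPPP => {{P}}PPPP   [P → { P }]
{{P}}PPPP => {{{P}}}PPPP   [P → { P }]
{{{P}}}PPPP => {{{}}}PPPP   [P → ε]
{{{}}}PPPP => {{{}}}PPP   [P → ε]
{{{}}}PPP => {{{}}}PP   [P → ε]
{{{}}}PP => {{{}}}P   [P → ε]
{{{}}}P => {{{}}}   [P → ε]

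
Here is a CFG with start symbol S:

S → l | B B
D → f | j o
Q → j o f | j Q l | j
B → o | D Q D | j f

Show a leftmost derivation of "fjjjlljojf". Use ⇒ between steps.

S⇒BB⇒DQDB⇒fQDB⇒fjQlDB⇒fjjQllDB⇒fjjjllDB⇒fjjjlljoB⇒fjjjlljojf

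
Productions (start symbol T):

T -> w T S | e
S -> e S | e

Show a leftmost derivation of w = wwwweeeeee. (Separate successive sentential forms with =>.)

T => wTS => wwTSS => wwwTSSS => wwwwTSSSS => wwwweSSSS => wwwweeSSSS => wwwweeeSSS => wwwweeeeSS => wwwweeeeeS => wwwweeeeee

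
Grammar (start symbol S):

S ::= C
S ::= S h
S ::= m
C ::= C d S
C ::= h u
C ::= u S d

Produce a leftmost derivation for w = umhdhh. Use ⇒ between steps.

S ⇒ Sh   [S ::= S h]
Sh ⇒ Shh   [S ::= S h]
Shh ⇒ Chh   [S ::= C]
Chh ⇒ uSdhh   [C ::= u S d]
uSdhh ⇒ uShdhh   [S ::= S h]
uShdhh ⇒ umhdhh   [S ::= m]

S ⇒ Sh ⇒ Shh ⇒ Chh ⇒ uSdhh ⇒ uShdhh ⇒ umhdhh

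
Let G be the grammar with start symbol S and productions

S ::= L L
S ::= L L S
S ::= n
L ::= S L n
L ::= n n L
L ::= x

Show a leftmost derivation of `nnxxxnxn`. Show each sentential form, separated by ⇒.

S ⇒ LLS   [S ::= L L S]
LLS ⇒ nnLLS   [L ::= n n L]
nnLLS ⇒ nnSLnLS   [L ::= S L n]
nnSLnLS ⇒ nnLLLnLS   [S ::= L L]
nnLLLnLS ⇒ nnxLLnLS   [L ::= x]
nnxLLnLS ⇒ nnxxLnLS   [L ::= x]
nnxxLnLS ⇒ nnxxxnLS   [L ::= x]
nnxxxnLS ⇒ nnxxxnxS   [L ::= x]
nnxxxnxS ⇒ nnxxxnxn   [S ::= n]

S ⇒ LLS ⇒ nnLLS ⇒ nnSLnLS ⇒ nnLLLnLS ⇒ nnxLLnLS ⇒ nnxxLnLS ⇒ nnxxxnLS ⇒ nnxxxnxS ⇒ nnxxxnxn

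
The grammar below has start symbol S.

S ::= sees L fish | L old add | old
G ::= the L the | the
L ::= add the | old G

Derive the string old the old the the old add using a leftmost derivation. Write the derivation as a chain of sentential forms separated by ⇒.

S ⇒ L old add ⇒ old G old add ⇒ old the L the old add ⇒ old the old G the old add ⇒ old the old the the old add

S ⇒ L old add   [S ::= L old add]
L old add ⇒ old G old add   [L ::= old G]
old G old add ⇒ old the L the old add   [G ::= the L the]
old the L the old add ⇒ old the old G the old add   [L ::= old G]
old the old G the old add ⇒ old the old the the old add   [G ::= the]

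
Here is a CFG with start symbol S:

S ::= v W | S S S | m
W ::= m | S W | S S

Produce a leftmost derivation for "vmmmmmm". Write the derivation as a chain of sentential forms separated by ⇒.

S ⇒ SSS ⇒ SSSSS ⇒ vWSSSS ⇒ vSWSSSS ⇒ vmWSSSS ⇒ vmmSSSS ⇒ vmmmSSS ⇒ vmmmmSS ⇒ vmmmmmS ⇒ vmmmmmm

S ⇒ SSS   [S ::= S S S]
SSS ⇒ SSSSS   [S ::= S S S]
SSSSS ⇒ vWSSSS   [S ::= v W]
vWSSSS ⇒ vSWSSSS   [W ::= S W]
vSWSSSS ⇒ vmWSSSS   [S ::= m]
vmWSSSS ⇒ vmmSSSS   [W ::= m]
vmmSSSS ⇒ vmmmSSS   [S ::= m]
vmmmSSS ⇒ vmmmmSS   [S ::= m]
vmmmmSS ⇒ vmmmmmS   [S ::= m]
vmmmmmS ⇒ vmmmmmm   [S ::= m]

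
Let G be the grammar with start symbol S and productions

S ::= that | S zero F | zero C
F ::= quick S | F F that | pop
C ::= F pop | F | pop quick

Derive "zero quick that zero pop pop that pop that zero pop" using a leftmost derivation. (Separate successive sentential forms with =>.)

S => S zero F => zero C zero F => zero F zero F => zero F F that zero F => zero F F that F that zero F => zero quick S F that F that zero F => zero quick S zero F F that F that zero F => zero quick that zero F F that F that zero F => zero quick that zero pop F that F that zero F => zero quick that zero pop pop that F that zero F => zero quick that zero pop pop that pop that zero F => zero quick that zero pop pop that pop that zero pop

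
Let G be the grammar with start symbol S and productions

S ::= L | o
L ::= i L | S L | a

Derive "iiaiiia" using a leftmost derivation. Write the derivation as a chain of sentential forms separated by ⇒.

S ⇒ L ⇒ SL ⇒ LL ⇒ iLL ⇒ iiLL ⇒ iiaL ⇒ iiaiL ⇒ iiaiiL ⇒ iiaiiiL ⇒ iiaiiia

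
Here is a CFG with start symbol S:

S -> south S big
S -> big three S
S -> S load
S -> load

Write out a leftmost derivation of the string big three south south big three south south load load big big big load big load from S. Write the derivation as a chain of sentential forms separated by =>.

S => S load   [S -> S load]
S load => big three S load   [S -> big three S]
big three S load => big three south S big load   [S -> south S big]
big three south S big load => big three south S load big load   [S -> S load]
big three south S load big load => big three south south S big load big load   [S -> south S big]
big three south south S big load big load => big three south south big three S big load big load   [S -> big three S]
big three south south big three S big load big load => big three south south big three south S big big load big load   [S -> south S big]
big three south south big three south S big big load big load => big three south south big three south south S big big big load big load   [S -> south S big]
big three south south big three south south S big big big load big load => big three south south big three south south S load big big big load big load   [S -> S load]
big three south south big three south south S load big big big load big load => big three south south big three south south load load big big big load big load   [S -> load]

S => S load => big three S load => big three south S big load => big three south S load big load => big three south south S big load big load => big three south south big three S big load big load => big three south south big three south S big big load big load => big three south south big three south south S big big big load big load => big three south south big three south south S load big big big load big load => big three south south big three south south load load big big big load big load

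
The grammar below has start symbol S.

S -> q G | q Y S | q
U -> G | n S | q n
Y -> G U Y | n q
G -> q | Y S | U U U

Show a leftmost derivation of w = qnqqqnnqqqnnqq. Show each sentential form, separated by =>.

S => qG => qYS => qGUYS => qYSUYS => qGUYSUYS => qYSUYSUYS => qnqSUYSUYS => qnqqUYSUYS => qnqqqnYSUYS => qnqqqnnqSUYS => qnqqqnnqqUYS => qnqqqnnqqqnYS => qnqqqnnqqqnnqS => qnqqqnnqqqnnqq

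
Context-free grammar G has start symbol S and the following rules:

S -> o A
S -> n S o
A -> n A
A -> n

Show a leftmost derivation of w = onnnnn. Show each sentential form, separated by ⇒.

S ⇒ oA ⇒ onA ⇒ onnA ⇒ onnnA ⇒ onnnnA ⇒ onnnnn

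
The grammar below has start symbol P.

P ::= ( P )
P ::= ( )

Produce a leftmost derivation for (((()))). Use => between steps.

P => (P)   [P ::= ( P )]
(P) => ((P))   [P ::= ( P )]
((P)) => (((P)))   [P ::= ( P )]
(((P))) => (((())))   [P ::= ( )]

P => (P) => ((P)) => (((P))) => (((())))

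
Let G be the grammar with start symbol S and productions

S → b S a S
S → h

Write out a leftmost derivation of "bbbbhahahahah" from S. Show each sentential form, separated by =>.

S => bSaS   [S → b S a S]
bSaS => bbSaSaS   [S → b S a S]
bbSaSaS => bbbSaSaSaS   [S → b S a S]
bbbSaSaSaS => bbbbSaSaSaSaS   [S → b S a S]
bbbbSaSaSaSaS => bbbbhaSaSaSaS   [S → h]
bbbbhaSaSaSaS => bbbbhahaSaSaS   [S → h]
bbbbhahaSaSaS => bbbbhahahaSaS   [S → h]
bbbbhahahaSaS => bbbbhahahahaS   [S → h]
bbbbhahahahaS => bbbbhahahahah   [S → h]

S=>bSaS=>bbSaSaS=>bbbSaSaSaS=>bbbbSaSaSaSaS=>bbbbhaSaSaSaS=>bbbbhahaSaSaS=>bbbbhahahaSaS=>bbbbhahahahaS=>bbbbhahahahah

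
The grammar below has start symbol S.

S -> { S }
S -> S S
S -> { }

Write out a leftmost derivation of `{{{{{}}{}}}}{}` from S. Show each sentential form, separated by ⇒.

S ⇒ SS ⇒ {S}S ⇒ {{S}}S ⇒ {{{S}}}S ⇒ {{{SS}}}S ⇒ {{{{S}S}}}S ⇒ {{{{{}}S}}}S ⇒ {{{{{}}{}}}}S ⇒ {{{{{}}{}}}}{}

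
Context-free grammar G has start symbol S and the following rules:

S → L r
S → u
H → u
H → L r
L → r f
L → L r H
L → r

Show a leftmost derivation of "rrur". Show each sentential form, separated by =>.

S=>Lr=>LrHr=>rrHr=>rrur

S => Lr   [S → L r]
Lr => LrHr   [L → L r H]
LrHr => rrHr   [L → r]
rrHr => rrur   [H → u]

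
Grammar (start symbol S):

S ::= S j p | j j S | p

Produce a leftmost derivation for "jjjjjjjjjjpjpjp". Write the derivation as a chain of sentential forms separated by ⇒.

S⇒jjS⇒jjjjS⇒jjjjjjS⇒jjjjjjjjS⇒jjjjjjjjSjp⇒jjjjjjjjSjpjp⇒jjjjjjjjjjSjpjp⇒jjjjjjjjjjpjpjp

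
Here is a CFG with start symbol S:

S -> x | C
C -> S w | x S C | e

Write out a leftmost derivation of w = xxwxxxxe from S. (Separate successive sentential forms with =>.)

S => C => xSC => xCC => xSwC => xxwC => xxwxSC => xxwxxC => xxwxxxSC => xxwxxxxC => xxwxxxxe

S => C   [S -> C]
C => xSC   [C -> x S C]
xSC => xCC   [S -> C]
xCC => xSwC   [C -> S w]
xSwC => xxwC   [S -> x]
xxwC => xxwxSC   [C -> x S C]
xxwxSC => xxwxxC   [S -> x]
xxwxxC => xxwxxxSC   [C -> x S C]
xxwxxxSC => xxwxxxxC   [S -> x]
xxwxxxxC => xxwxxxxe   [C -> e]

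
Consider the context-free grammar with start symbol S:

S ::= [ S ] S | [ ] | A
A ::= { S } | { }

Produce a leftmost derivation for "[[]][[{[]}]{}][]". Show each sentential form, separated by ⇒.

S ⇒ [S]S ⇒ [[]]S ⇒ [[]][S]S ⇒ [[]][[S]S]S ⇒ [[]][[A]S]S ⇒ [[]][[{S}]S]S ⇒ [[]][[{[]}]S]S ⇒ [[]][[{[]}]A]S ⇒ [[]][[{[]}]{}]S ⇒ [[]][[{[]}]{}][]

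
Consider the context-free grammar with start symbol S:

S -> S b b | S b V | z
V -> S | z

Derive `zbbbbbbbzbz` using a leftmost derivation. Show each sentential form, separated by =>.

S => SbV   [S -> S b V]
SbV => SbbbV   [S -> S b b]
SbbbV => SbbbbbV   [S -> S b b]
SbbbbbV => SbbbbbbbV   [S -> S b b]
SbbbbbbbV => zbbbbbbbV   [S -> z]
zbbbbbbbV => zbbbbbbbS   [V -> S]
zbbbbbbbS => zbbbbbbbSbV   [S -> S b V]
zbbbbbbbSbV => zbbbbbbbzbV   [S -> z]
zbbbbbbbzbV => zbbbbbbbzbS   [V -> S]
zbbbbbbbzbS => zbbbbbbbzbz   [S -> z]

S => SbV => SbbbV => SbbbbbV => SbbbbbbbV => zbbbbbbbV => zbbbbbbbS => zbbbbbbbSbV => zbbbbbbbzbV => zbbbbbbbzbS => zbbbbbbbzbz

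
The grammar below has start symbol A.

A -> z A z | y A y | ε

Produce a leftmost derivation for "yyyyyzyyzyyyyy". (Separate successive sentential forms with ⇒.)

A⇒yAy⇒yyAyy⇒yyyAyyy⇒yyyyAyyyy⇒yyyyyAyyyyy⇒yyyyyzAzyyyyy⇒yyyyyzyAyzyyyyy⇒yyyyyzyyzyyyyy

A ⇒ yAy   [A -> y A y]
yAy ⇒ yyAyy   [A -> y A y]
yyAyy ⇒ yyyAyyy   [A -> y A y]
yyyAyyy ⇒ yyyyAyyyy   [A -> y A y]
yyyyAyyyy ⇒ yyyyyAyyyyy   [A -> y A y]
yyyyyAyyyyy ⇒ yyyyyzAzyyyyy   [A -> z A z]
yyyyyzAzyyyyy ⇒ yyyyyzyAyzyyyyy   [A -> y A y]
yyyyyzyAyzyyyyy ⇒ yyyyyzyyzyyyyy   [A -> ε]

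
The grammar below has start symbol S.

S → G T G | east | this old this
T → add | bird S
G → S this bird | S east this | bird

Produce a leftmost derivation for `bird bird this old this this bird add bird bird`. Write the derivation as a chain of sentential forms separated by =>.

S => G T G => bird T G => bird bird S G => bird bird G T G G => bird bird S this bird T G G => bird bird this old this this bird T G G => bird bird this old this this bird add G G => bird bird this old this this bird add bird G => bird bird this old this this bird add bird bird

S => G T G   [S → G T G]
G T G => bird T G   [G → bird]
bird T G => bird bird S G   [T → bird S]
bird bird S G => bird bird G T G G   [S → G T G]
bird bird G T G G => bird bird S this bird T G G   [G → S this bird]
bird bird S this bird T G G => bird bird this old this this bird T G G   [S → this old this]
bird bird this old this this bird T G G => bird bird this old this this bird add G G   [T → add]
bird bird this old this this bird add G G => bird bird this old this this bird add bird G   [G → bird]
bird bird this old this this bird add bird G => bird bird this old this this bird add bird bird   [G → bird]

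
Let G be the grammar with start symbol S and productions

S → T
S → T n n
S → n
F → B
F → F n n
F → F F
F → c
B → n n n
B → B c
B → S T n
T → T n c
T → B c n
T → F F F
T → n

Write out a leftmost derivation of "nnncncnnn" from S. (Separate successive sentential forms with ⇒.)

S ⇒ Tnn ⇒ Bcnnn ⇒ STncnnn ⇒ TTncnnn ⇒ nTncnnn ⇒ nTncncnnn ⇒ nnncncnnn

S ⇒ Tnn   [S → T n n]
Tnn ⇒ Bcnnn   [T → B c n]
Bcnnn ⇒ STncnnn   [B → S T n]
STncnnn ⇒ TTncnnn   [S → T]
TTncnnn ⇒ nTncnnn   [T → n]
nTncnnn ⇒ nTncncnnn   [T → T n c]
nTncncnnn ⇒ nnncncnnn   [T → n]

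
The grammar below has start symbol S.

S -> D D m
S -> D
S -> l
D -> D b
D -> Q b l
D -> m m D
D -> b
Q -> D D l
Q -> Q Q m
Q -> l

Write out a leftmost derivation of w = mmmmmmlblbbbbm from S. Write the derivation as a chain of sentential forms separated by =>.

S => DDm => DbDm => mmDbDm => mmDbbDm => mmmmDbbDm => mmmmmmDbbDm => mmmmmmDbbbDm => mmmmmmQblbbbDm => mmmmmmlblbbbDm => mmmmmmlblbbbbm

S => DDm   [S -> D D m]
DDm => DbDm   [D -> D b]
DbDm => mmDbDm   [D -> m m D]
mmDbDm => mmDbbDm   [D -> D b]
mmDbbDm => mmmmDbbDm   [D -> m m D]
mmmmDbbDm => mmmmmmDbbDm   [D -> m m D]
mmmmmmDbbDm => mmmmmmDbbbDm   [D -> D b]
mmmmmmDbbbDm => mmmmmmQblbbbDm   [D -> Q b l]
mmmmmmQblbbbDm => mmmmmmlblbbbDm   [Q -> l]
mmmmmmlblbbbDm => mmmmmmlblbbbbm   [D -> b]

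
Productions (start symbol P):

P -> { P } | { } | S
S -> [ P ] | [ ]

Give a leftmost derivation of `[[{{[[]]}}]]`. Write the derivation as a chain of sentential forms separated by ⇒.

P ⇒ S   [P -> S]
S ⇒ [P]   [S -> [ P ]]
[P] ⇒ [S]   [P -> S]
[S] ⇒ [[P]]   [S -> [ P ]]
[[P]] ⇒ [[{P}]]   [P -> { P }]
[[{P}]] ⇒ [[{{P}}]]   [P -> { P }]
[[{{P}}]] ⇒ [[{{S}}]]   [P -> S]
[[{{S}}]] ⇒ [[{{[P]}}]]   [S -> [ P ]]
[[{{[P]}}]] ⇒ [[{{[S]}}]]   [P -> S]
[[{{[S]}}]] ⇒ [[{{[[]]}}]]   [S -> [ ]]

P ⇒ S ⇒ [P] ⇒ [S] ⇒ [[P]] ⇒ [[{P}]] ⇒ [[{{P}}]] ⇒ [[{{S}}]] ⇒ [[{{[P]}}]] ⇒ [[{{[S]}}]] ⇒ [[{{[[]]}}]]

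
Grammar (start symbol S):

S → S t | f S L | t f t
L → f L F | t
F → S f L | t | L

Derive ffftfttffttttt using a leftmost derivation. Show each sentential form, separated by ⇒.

S ⇒ fSL   [S → f S L]
fSL ⇒ ffSLL   [S → f S L]
ffSLL ⇒ fffSLLL   [S → f S L]
fffSLLL ⇒ fffStLLL   [S → S t]
fffStLLL ⇒ ffftfttLLL   [S → t f t]
ffftfttLLL ⇒ ffftfttfLFLL   [L → f L F]
ffftfttfLFLL ⇒ ffftfttffLFFLL   [L → f L F]
ffftfttffLFFLL ⇒ ffftfttfftFFLL   [L → t]
ffftfttfftFFLL ⇒ ffftfttffttFLL   [F → t]
ffftfttffttFLL ⇒ ffftfttfftttLL   [F → t]
ffftfttfftttLL ⇒ ffftfttffttttL   [L → t]
ffftfttffttttL ⇒ ffftfttffttttt   [L → t]

S ⇒ fSL ⇒ ffSLL ⇒ fffSLLL ⇒ fffStLLL ⇒ ffftfttLLL ⇒ ffftfttfLFLL ⇒ ffftfttffLFFLL ⇒ ffftfttfftFFLL ⇒ ffftfttffttFLL ⇒ ffftfttfftttLL ⇒ ffftfttffttttL ⇒ ffftfttffttttt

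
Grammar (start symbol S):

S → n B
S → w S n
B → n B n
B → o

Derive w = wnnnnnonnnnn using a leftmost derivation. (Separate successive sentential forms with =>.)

S=>wSn=>wnBn=>wnnBnn=>wnnnBnnn=>wnnnnBnnnn=>wnnnnnBnnnnn=>wnnnnnonnnnn

S => wSn   [S → w S n]
wSn => wnBn   [S → n B]
wnBn => wnnBnn   [B → n B n]
wnnBnn => wnnnBnnn   [B → n B n]
wnnnBnnn => wnnnnBnnnn   [B → n B n]
wnnnnBnnnn => wnnnnnBnnnnn   [B → n B n]
wnnnnnBnnnnn => wnnnnnonnnnn   [B → o]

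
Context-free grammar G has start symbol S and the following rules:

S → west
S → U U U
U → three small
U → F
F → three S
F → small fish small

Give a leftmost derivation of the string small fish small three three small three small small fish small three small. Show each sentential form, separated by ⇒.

S ⇒ U U U   [S → U U U]
U U U ⇒ F U U   [U → F]
F U U ⇒ small fish small U U   [F → small fish small]
small fish small U U ⇒ small fish small F U   [U → F]
small fish small F U ⇒ small fish small three S U   [F → three S]
small fish small three S U ⇒ small fish small three U U U U   [S → U U U]
small fish small three U U U U ⇒ small fish small three three small U U U   [U → three small]
small fish small three three small U U U ⇒ small fish small three three small three small U U   [U → three small]
small fish small three three small three small U U ⇒ small fish small three three small three small F U   [U → F]
small fish small three three small three small F U ⇒ small fish small three three small three small small fish small U   [F → small fish small]
small fish small three three small three small small fish small U ⇒ small fish small three three small three small small fish small three small   [U → three small]

S ⇒ U U U ⇒ F U U ⇒ small fish small U U ⇒ small fish small F U ⇒ small fish small three S U ⇒ small fish small three U U U U ⇒ small fish small three three small U U U ⇒ small fish small three three small three small U U ⇒ small fish small three three small three small F U ⇒ small fish small three three small three small small fish small U ⇒ small fish small three three small three small small fish small three small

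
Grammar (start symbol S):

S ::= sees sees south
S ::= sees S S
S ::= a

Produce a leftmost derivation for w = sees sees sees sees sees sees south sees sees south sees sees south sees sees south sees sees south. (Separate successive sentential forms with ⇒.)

S ⇒ sees S S   [S ::= sees S S]
sees S S ⇒ sees sees S S S   [S ::= sees S S]
sees sees S S S ⇒ sees sees sees S S S S   [S ::= sees S S]
sees sees sees S S S S ⇒ sees sees sees sees S S S S S   [S ::= sees S S]
sees sees sees sees S S S S S ⇒ sees sees sees sees sees sees south S S S S   [S ::= sees sees south]
sees sees sees sees sees sees south S S S S ⇒ sees sees sees sees sees sees south sees sees south S S S   [S ::= sees sees south]
sees sees sees sees sees sees south sees sees south S S S ⇒ sees sees sees sees sees sees south sees sees south sees sees south S S   [S ::= sees sees south]
sees sees sees sees sees sees south sees sees south sees sees south S S ⇒ sees sees sees sees sees sees south sees sees south sees sees south sees sees south S   [S ::= sees sees south]
sees sees sees sees sees sees south sees sees south sees sees south sees sees south S ⇒ sees sees sees sees sees sees south sees sees south sees sees south sees sees south sees sees south   [S ::= sees sees south]

S ⇒ sees S S ⇒ sees sees S S S ⇒ sees sees sees S S S S ⇒ sees sees sees sees S S S S S ⇒ sees sees sees sees sees sees south S S S S ⇒ sees sees sees sees sees sees south sees sees south S S S ⇒ sees sees sees sees sees sees south sees sees south sees sees south S S ⇒ sees sees sees sees sees sees south sees sees south sees sees south sees sees south S ⇒ sees sees sees sees sees sees south sees sees south sees sees south sees sees south sees sees south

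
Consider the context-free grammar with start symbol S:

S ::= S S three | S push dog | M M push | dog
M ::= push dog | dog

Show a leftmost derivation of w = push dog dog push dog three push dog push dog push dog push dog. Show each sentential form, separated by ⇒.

S ⇒ S push dog ⇒ S push dog push dog ⇒ S push dog push dog push dog ⇒ S push dog push dog push dog push dog ⇒ S S three push dog push dog push dog push dog ⇒ M M push S three push dog push dog push dog push dog ⇒ push dog M push S three push dog push dog push dog push dog ⇒ push dog dog push S three push dog push dog push dog push dog ⇒ push dog dog push dog three push dog push dog push dog push dog

S ⇒ S push dog   [S ::= S push dog]
S push dog ⇒ S push dog push dog   [S ::= S push dog]
S push dog push dog ⇒ S push dog push dog push dog   [S ::= S push dog]
S push dog push dog push dog ⇒ S push dog push dog push dog push dog   [S ::= S push dog]
S push dog push dog push dog push dog ⇒ S S three push dog push dog push dog push dog   [S ::= S S three]
S S three push dog push dog push dog push dog ⇒ M M push S three push dog push dog push dog push dog   [S ::= M M push]
M M push S three push dog push dog push dog push dog ⇒ push dog M push S three push dog push dog push dog push dog   [M ::= push dog]
push dog M push S three push dog push dog push dog push dog ⇒ push dog dog push S three push dog push dog push dog push dog   [M ::= dog]
push dog dog push S three push dog push dog push dog push dog ⇒ push dog dog push dog three push dog push dog push dog push dog   [S ::= dog]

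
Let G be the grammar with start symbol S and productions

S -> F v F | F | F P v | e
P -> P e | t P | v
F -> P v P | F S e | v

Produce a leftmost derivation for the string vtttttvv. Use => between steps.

S => FPv => vPv => vtPv => vttPv => vtttPv => vttttPv => vtttttPv => vtttttvv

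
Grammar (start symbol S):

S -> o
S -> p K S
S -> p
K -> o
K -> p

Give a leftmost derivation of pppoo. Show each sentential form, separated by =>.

S => pKS   [S -> p K S]
pKS => ppS   [K -> p]
ppS => pppKS   [S -> p K S]
pppKS => pppoS   [K -> o]
pppoS => pppoo   [S -> o]

S => pKS => ppS => pppKS => pppoS => pppoo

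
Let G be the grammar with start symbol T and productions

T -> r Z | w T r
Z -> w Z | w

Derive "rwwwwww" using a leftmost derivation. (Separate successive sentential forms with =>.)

T => rZ => rwZ => rwwZ => rwwwZ => rwwwwZ => rwwwwwZ => rwwwwww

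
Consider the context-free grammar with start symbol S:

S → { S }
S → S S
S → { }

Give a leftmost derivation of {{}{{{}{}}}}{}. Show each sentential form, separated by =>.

S => SS => {S}S => {SS}S => {{}S}S => {{}{S}}S => {{}{{S}}}S => {{}{{SS}}}S => {{}{{{}S}}}S => {{}{{{}{}}}}S => {{}{{{}{}}}}{}

S => SS   [S → S S]
SS => {S}S   [S → { S }]
{S}S => {SS}S   [S → S S]
{SS}S => {{}S}S   [S → { }]
{{}S}S => {{}{S}}S   [S → { S }]
{{}{S}}S => {{}{{S}}}S   [S → { S }]
{{}{{S}}}S => {{}{{SS}}}S   [S → S S]
{{}{{SS}}}S => {{}{{{}S}}}S   [S → { }]
{{}{{{}S}}}S => {{}{{{}{}}}}S   [S → { }]
{{}{{{}{}}}}S => {{}{{{}{}}}}{}   [S → { }]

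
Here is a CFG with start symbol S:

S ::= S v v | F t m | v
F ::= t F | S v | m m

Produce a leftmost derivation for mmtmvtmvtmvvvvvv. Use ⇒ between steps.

S ⇒ Svv ⇒ Svvvv ⇒ Svvvvvv ⇒ Ftmvvvvvv ⇒ Svtmvvvvvv ⇒ Ftmvtmvvvvvv ⇒ Svtmvtmvvvvvv ⇒ Ftmvtmvtmvvvvvv ⇒ mmtmvtmvtmvvvvvv

S ⇒ Svv   [S ::= S v v]
Svv ⇒ Svvvv   [S ::= S v v]
Svvvv ⇒ Svvvvvv   [S ::= S v v]
Svvvvvv ⇒ Ftmvvvvvv   [S ::= F t m]
Ftmvvvvvv ⇒ Svtmvvvvvv   [F ::= S v]
Svtmvvvvvv ⇒ Ftmvtmvvvvvv   [S ::= F t m]
Ftmvtmvvvvvv ⇒ Svtmvtmvvvvvv   [F ::= S v]
Svtmvtmvvvvvv ⇒ Ftmvtmvtmvvvvvv   [S ::= F t m]
Ftmvtmvtmvvvvvv ⇒ mmtmvtmvtmvvvvvv   [F ::= m m]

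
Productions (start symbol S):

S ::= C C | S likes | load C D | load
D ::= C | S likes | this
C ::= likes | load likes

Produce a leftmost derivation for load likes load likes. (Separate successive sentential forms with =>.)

S => C C => load likes C => load likes load likes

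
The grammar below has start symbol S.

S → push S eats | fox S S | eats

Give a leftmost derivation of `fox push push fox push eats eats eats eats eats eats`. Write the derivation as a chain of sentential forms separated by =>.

S => fox S S => fox push S eats S => fox push push S eats eats S => fox push push fox S S eats eats S => fox push push fox push S eats S eats eats S => fox push push fox push eats eats S eats eats S => fox push push fox push eats eats eats eats eats S => fox push push fox push eats eats eats eats eats eats

S => fox S S   [S → fox S S]
fox S S => fox push S eats S   [S → push S eats]
fox push S eats S => fox push push S eats eats S   [S → push S eats]
fox push push S eats eats S => fox push push fox S S eats eats S   [S → fox S S]
fox push push fox S S eats eats S => fox push push fox push S eats S eats eats S   [S → push S eats]
fox push push fox push S eats S eats eats S => fox push push fox push eats eats S eats eats S   [S → eats]
fox push push fox push eats eats S eats eats S => fox push push fox push eats eats eats eats eats S   [S → eats]
fox push push fox push eats eats eats eats eats S => fox push push fox push eats eats eats eats eats eats   [S → eats]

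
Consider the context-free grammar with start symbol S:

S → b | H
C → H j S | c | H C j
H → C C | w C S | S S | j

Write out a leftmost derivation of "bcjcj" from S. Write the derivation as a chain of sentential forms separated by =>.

S => H   [S → H]
H => SS   [H → S S]
SS => bS   [S → b]
bS => bH   [S → H]
bH => bCC   [H → C C]
bCC => bcC   [C → c]
bcC => bcHCj   [C → H C j]
bcHCj => bcjCj   [H → j]
bcjCj => bcjcj   [C → c]

S => H => SS => bS => bH => bCC => bcC => bcHCj => bcjCj => bcjcj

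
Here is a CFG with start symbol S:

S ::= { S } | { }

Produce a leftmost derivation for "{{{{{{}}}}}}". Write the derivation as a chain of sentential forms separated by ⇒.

S ⇒ {S} ⇒ {{S}} ⇒ {{{S}}} ⇒ {{{{S}}}} ⇒ {{{{{S}}}}} ⇒ {{{{{{}}}}}}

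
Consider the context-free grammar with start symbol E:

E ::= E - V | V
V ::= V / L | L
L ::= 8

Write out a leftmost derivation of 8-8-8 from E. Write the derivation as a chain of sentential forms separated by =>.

E => E-V   [E ::= E - V]
E-V => E-V-V   [E ::= E - V]
E-V-V => V-V-V   [E ::= V]
V-V-V => L-V-V   [V ::= L]
L-V-V => 8-V-V   [L ::= 8]
8-V-V => 8-L-V   [V ::= L]
8-L-V => 8-8-V   [L ::= 8]
8-8-V => 8-8-L   [V ::= L]
8-8-L => 8-8-8   [L ::= 8]

E => E-V => E-V-V => V-V-V => L-V-V => 8-V-V => 8-L-V => 8-8-V => 8-8-L => 8-8-8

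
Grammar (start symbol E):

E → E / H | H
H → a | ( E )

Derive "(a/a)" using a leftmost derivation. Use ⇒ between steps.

E ⇒ H ⇒ (E) ⇒ (E/H) ⇒ (H/H) ⇒ (a/H) ⇒ (a/a)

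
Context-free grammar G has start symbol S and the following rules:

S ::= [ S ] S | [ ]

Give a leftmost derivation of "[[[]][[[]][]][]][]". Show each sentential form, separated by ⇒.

S ⇒ [S]S   [S ::= [ S ] S]
[S]S ⇒ [[S]S]S   [S ::= [ S ] S]
[[S]S]S ⇒ [[[]]S]S   [S ::= [ ]]
[[[]]S]S ⇒ [[[]][S]S]S   [S ::= [ S ] S]
[[[]][S]S]S ⇒ [[[]][[S]S]S]S   [S ::= [ S ] S]
[[[]][[S]S]S]S ⇒ [[[]][[[]]S]S]S   [S ::= [ ]]
[[[]][[[]]S]S]S ⇒ [[[]][[[]][]]S]S   [S ::= [ ]]
[[[]][[[]][]]S]S ⇒ [[[]][[[]][]][]]S   [S ::= [ ]]
[[[]][[[]][]][]]S ⇒ [[[]][[[]][]][]][]   [S ::= [ ]]

S ⇒ [S]S ⇒ [[S]S]S ⇒ [[[]]S]S ⇒ [[[]][S]S]S ⇒ [[[]][[S]S]S]S ⇒ [[[]][[[]]S]S]S ⇒ [[[]][[[]][]]S]S ⇒ [[[]][[[]][]][]]S ⇒ [[[]][[[]][]][]][]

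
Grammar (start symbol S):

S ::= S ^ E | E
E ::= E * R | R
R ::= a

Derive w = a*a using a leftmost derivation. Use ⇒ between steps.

S ⇒ E   [S ::= E]
E ⇒ E*R   [E ::= E * R]
E*R ⇒ R*R   [E ::= R]
R*R ⇒ a*R   [R ::= a]
a*R ⇒ a*a   [R ::= a]

S ⇒ E ⇒ E*R ⇒ R*R ⇒ a*R ⇒ a*a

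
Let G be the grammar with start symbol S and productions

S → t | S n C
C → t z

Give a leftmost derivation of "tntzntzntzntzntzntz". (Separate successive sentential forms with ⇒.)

S ⇒ SnC   [S → S n C]
SnC ⇒ SnCnC   [S → S n C]
SnCnC ⇒ SnCnCnC   [S → S n C]
SnCnCnC ⇒ SnCnCnCnC   [S → S n C]
SnCnCnCnC ⇒ SnCnCnCnCnC   [S → S n C]
SnCnCnCnCnC ⇒ SnCnCnCnCnCnC   [S → S n C]
SnCnCnCnCnCnC ⇒ tnCnCnCnCnCnC   [S → t]
tnCnCnCnCnCnC ⇒ tntznCnCnCnCnC   [C → t z]
tntznCnCnCnCnC ⇒ tntzntznCnCnCnC   [C → t z]
tntzntznCnCnCnC ⇒ tntzntzntznCnCnC   [C → t z]
tntzntzntznCnCnC ⇒ tntzntzntzntznCnC   [C → t z]
tntzntzntzntznCnC ⇒ tntzntzntzntzntznC   [C → t z]
tntzntzntzntzntznC ⇒ tntzntzntzntzntzntz   [C → t z]

S ⇒ SnC ⇒ SnCnC ⇒ SnCnCnC ⇒ SnCnCnCnC ⇒ SnCnCnCnCnC ⇒ SnCnCnCnCnCnC ⇒ tnCnCnCnCnCnC ⇒ tntznCnCnCnCnC ⇒ tntzntznCnCnCnC ⇒ tntzntzntznCnCnC ⇒ tntzntzntzntznCnC ⇒ tntzntzntzntzntznC ⇒ tntzntzntzntzntzntz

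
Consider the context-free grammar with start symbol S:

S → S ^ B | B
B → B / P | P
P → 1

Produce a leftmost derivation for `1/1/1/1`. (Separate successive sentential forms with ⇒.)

S ⇒ B   [S → B]
B ⇒ B/P   [B → B / P]
B/P ⇒ B/P/P   [B → B / P]
B/P/P ⇒ B/P/P/P   [B → B / P]
B/P/P/P ⇒ P/P/P/P   [B → P]
P/P/P/P ⇒ 1/P/P/P   [P → 1]
1/P/P/P ⇒ 1/1/P/P   [P → 1]
1/1/P/P ⇒ 1/1/1/P   [P → 1]
1/1/1/P ⇒ 1/1/1/1   [P → 1]

S ⇒ B ⇒ B/P ⇒ B/P/P ⇒ B/P/P/P ⇒ P/P/P/P ⇒ 1/P/P/P ⇒ 1/1/P/P ⇒ 1/1/1/P ⇒ 1/1/1/1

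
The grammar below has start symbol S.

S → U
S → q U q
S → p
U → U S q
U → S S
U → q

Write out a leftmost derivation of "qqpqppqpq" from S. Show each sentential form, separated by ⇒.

S ⇒ qUq ⇒ qSSq ⇒ qUSq ⇒ qUSqSq ⇒ qSSSqSq ⇒ qUSSqSq ⇒ qUSqSSqSq ⇒ qqSqSSqSq ⇒ qqpqSSqSq ⇒ qqpqpSqSq ⇒ qqpqppqSq ⇒ qqpqppqpq

S ⇒ qUq   [S → q U q]
qUq ⇒ qSSq   [U → S S]
qSSq ⇒ qUSq   [S → U]
qUSq ⇒ qUSqSq   [U → U S q]
qUSqSq ⇒ qSSSqSq   [U → S S]
qSSSqSq ⇒ qUSSqSq   [S → U]
qUSSqSq ⇒ qUSqSSqSq   [U → U S q]
qUSqSSqSq ⇒ qqSqSSqSq   [U → q]
qqSqSSqSq ⇒ qqpqSSqSq   [S → p]
qqpqSSqSq ⇒ qqpqpSqSq   [S → p]
qqpqpSqSq ⇒ qqpqppqSq   [S → p]
qqpqppqSq ⇒ qqpqppqpq   [S → p]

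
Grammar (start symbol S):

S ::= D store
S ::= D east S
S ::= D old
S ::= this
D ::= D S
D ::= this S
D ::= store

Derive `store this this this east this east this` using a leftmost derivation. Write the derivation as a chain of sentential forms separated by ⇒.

S ⇒ D east S ⇒ D S east S ⇒ store S east S ⇒ store D east S east S ⇒ store D S east S east S ⇒ store this S S east S east S ⇒ store this this S east S east S ⇒ store this this this east S east S ⇒ store this this this east this east S ⇒ store this this this east this east this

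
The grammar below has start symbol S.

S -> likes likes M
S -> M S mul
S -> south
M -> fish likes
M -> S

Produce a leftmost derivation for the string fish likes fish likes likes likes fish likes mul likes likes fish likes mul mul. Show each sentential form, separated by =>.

S => M S mul   [S -> M S mul]
M S mul => fish likes S mul   [M -> fish likes]
fish likes S mul => fish likes M S mul mul   [S -> M S mul]
fish likes M S mul mul => fish likes S S mul mul   [M -> S]
fish likes S S mul mul => fish likes M S mul S mul mul   [S -> M S mul]
fish likes M S mul S mul mul => fish likes fish likes S mul S mul mul   [M -> fish likes]
fish likes fish likes S mul S mul mul => fish likes fish likes likes likes M mul S mul mul   [S -> likes likes M]
fish likes fish likes likes likes M mul S mul mul => fish likes fish likes likes likes fish likes mul S mul mul   [M -> fish likes]
fish likes fish likes likes likes fish likes mul S mul mul => fish likes fish likes likes likes fish likes mul likes likes M mul mul   [S -> likes likes M]
fish likes fish likes likes likes fish likes mul likes likes M mul mul => fish likes fish likes likes likes fish likes mul likes likes fish likes mul mul   [M -> fish likes]

S => M S mul => fish likes S mul => fish likes M S mul mul => fish likes S S mul mul => fish likes M S mul S mul mul => fish likes fish likes S mul S mul mul => fish likes fish likes likes likes M mul S mul mul => fish likes fish likes likes likes fish likes mul S mul mul => fish likes fish likes likes likes fish likes mul likes likes M mul mul => fish likes fish likes likes likes fish likes mul likes likes fish likes mul mul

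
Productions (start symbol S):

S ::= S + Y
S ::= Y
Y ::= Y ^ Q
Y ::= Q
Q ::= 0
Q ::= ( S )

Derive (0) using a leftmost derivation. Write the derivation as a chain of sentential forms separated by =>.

S => Y   [S ::= Y]
Y => Q   [Y ::= Q]
Q => (S)   [Q ::= ( S )]
(S) => (Y)   [S ::= Y]
(Y) => (Q)   [Y ::= Q]
(Q) => (0)   [Q ::= 0]

S=>Y=>Q=>(S)=>(Y)=>(Q)=>(0)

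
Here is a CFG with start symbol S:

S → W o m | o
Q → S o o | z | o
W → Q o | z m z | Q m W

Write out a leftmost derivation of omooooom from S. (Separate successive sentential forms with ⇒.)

S ⇒ Wom ⇒ QmWom ⇒ omWom ⇒ omQoom ⇒ omSoooom ⇒ omooooom

S ⇒ Wom   [S → W o m]
Wom ⇒ QmWom   [W → Q m W]
QmWom ⇒ omWom   [Q → o]
omWom ⇒ omQoom   [W → Q o]
omQoom ⇒ omSoooom   [Q → S o o]
omSoooom ⇒ omooooom   [S → o]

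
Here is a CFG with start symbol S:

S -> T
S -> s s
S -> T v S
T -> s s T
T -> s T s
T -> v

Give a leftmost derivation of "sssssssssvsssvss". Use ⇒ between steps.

S⇒TvS⇒sTsvS⇒sssTsvS⇒sssssTsvS⇒ssssssTssvS⇒sssssssTsssvS⇒sssssssssTsssvS⇒sssssssssvsssvS⇒sssssssssvsssvss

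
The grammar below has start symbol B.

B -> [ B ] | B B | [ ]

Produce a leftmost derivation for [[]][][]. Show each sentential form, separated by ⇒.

B ⇒ BB ⇒ BBB ⇒ [B]BB ⇒ [[]]BB ⇒ [[]][]B ⇒ [[]][][]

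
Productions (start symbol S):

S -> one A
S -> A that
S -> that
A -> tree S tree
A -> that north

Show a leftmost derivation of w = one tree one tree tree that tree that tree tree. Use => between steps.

S => one A   [S -> one A]
one A => one tree S tree   [A -> tree S tree]
one tree S tree => one tree one A tree   [S -> one A]
one tree one A tree => one tree one tree S tree tree   [A -> tree S tree]
one tree one tree S tree tree => one tree one tree A that tree tree   [S -> A that]
one tree one tree A that tree tree => one tree one tree tree S tree that tree tree   [A -> tree S tree]
one tree one tree tree S tree that tree tree => one tree one tree tree that tree that tree tree   [S -> that]

S => one A => one tree S tree => one tree one A tree => one tree one tree S tree tree => one tree one tree A that tree tree => one tree one tree tree S tree that tree tree => one tree one tree tree that tree that tree tree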